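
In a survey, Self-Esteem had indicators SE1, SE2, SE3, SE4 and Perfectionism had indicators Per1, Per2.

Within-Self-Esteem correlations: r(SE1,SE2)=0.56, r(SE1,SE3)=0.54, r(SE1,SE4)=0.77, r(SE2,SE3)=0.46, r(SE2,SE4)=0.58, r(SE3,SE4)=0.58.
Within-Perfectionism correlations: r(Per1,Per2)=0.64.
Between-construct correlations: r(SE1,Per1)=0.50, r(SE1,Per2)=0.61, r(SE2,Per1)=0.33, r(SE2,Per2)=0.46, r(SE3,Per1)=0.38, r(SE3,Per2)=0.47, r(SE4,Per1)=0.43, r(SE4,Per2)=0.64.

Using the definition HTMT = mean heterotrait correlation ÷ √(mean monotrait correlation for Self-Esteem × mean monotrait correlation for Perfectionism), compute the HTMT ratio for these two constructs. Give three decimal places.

Mean between = 3.82/8 = 0.4775.
Mean within-SE = 3.49/6 = 0.5817; mean within-Per = 0.64/1 = 0.6400.
Geometric mean = √(0.5817 × 0.6400) = 0.6102.
HTMT = 0.4775 / 0.6102 = 0.783.

0.783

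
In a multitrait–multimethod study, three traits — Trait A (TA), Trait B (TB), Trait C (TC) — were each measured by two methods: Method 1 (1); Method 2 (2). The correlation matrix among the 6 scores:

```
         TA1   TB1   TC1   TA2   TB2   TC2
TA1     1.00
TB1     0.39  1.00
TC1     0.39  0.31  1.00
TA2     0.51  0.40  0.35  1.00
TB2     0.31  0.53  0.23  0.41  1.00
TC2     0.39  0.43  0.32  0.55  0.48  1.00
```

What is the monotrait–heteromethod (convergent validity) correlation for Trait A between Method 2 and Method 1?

0.51

Same trait (TA), different methods: r(TA2, TA1) = 0.51.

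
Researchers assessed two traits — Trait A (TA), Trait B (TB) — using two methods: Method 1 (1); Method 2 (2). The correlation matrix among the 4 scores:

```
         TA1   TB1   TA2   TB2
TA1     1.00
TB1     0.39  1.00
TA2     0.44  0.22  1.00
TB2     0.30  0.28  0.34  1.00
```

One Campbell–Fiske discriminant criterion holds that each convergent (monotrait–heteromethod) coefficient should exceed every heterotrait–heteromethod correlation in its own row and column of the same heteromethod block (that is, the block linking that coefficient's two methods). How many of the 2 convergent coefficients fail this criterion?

Convergent coefficients and their comparison sets:
TA (methods 1·2): 0.44 vs {0.30, 0.22} → pass.
TB (methods 1·2): 0.28 vs {0.22, 0.30} → fail.
1 of 2 fail.

1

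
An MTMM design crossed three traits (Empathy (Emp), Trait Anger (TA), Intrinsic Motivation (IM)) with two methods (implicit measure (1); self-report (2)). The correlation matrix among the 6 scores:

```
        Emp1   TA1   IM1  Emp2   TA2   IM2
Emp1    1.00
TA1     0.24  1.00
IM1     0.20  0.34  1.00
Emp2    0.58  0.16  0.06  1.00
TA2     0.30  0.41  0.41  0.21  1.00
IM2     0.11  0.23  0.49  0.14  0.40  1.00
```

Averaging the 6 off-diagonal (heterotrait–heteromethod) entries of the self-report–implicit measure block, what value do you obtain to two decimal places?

0.21

HTHM values (method 2 × method 1): 0.16, 0.06, 0.30, 0.41, 0.11, 0.23; mean = 1.27/6 = 0.21.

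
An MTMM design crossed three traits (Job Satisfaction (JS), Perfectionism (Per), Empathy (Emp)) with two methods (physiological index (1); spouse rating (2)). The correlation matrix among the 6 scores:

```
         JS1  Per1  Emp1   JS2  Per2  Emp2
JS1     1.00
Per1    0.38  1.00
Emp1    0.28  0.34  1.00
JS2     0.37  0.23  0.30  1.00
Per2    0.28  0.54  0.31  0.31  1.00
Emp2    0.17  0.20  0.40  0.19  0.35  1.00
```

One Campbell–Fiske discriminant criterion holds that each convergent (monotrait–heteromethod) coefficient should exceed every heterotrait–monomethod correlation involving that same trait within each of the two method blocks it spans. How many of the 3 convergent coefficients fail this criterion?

Convergent coefficients and their comparison sets:
JS (methods 1·2): 0.37 vs {0.38, 0.31, 0.28, 0.19} → fail.
Per (methods 1·2): 0.54 vs {0.38, 0.31, 0.34, 0.35} → pass.
Emp (methods 1·2): 0.40 vs {0.28, 0.19, 0.34, 0.35} → pass.
1 of 3 fail.

1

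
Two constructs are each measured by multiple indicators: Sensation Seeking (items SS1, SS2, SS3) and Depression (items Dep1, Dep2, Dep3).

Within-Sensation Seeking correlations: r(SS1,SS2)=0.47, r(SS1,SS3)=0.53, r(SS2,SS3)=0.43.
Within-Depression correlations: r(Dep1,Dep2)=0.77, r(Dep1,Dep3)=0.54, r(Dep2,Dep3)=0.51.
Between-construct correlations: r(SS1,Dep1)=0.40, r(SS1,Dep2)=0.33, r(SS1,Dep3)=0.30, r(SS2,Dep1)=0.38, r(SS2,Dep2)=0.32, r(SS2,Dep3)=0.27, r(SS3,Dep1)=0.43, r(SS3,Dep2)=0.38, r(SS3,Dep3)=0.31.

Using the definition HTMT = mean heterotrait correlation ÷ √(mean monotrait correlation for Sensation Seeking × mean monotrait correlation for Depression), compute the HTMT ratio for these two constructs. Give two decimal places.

Mean between = 3.12/9 = 0.3467.
Mean within-SS = 1.43/3 = 0.4767; mean within-Dep = 1.82/3 = 0.6067.
Geometric mean = √(0.4767 × 0.6067) = 0.5378.
HTMT = 0.3467 / 0.5378 = 0.64.

0.64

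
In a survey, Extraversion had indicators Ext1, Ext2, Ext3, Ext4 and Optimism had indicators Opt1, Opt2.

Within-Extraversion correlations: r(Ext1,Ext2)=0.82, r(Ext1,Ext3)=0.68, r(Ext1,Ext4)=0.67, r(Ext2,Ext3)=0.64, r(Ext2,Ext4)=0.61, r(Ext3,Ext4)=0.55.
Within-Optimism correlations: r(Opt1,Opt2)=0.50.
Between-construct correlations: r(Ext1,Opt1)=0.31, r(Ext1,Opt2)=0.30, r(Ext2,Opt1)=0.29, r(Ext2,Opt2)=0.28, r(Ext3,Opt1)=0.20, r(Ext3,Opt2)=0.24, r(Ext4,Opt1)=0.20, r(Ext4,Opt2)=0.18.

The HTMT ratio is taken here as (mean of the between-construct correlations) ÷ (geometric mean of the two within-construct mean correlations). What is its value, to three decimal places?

0.435

Mean between = 2.00/8 = 0.2500.
Mean within-Ext = 3.97/6 = 0.6617; mean within-Opt = 0.50/1 = 0.5000.
Geometric mean = √(0.6617 × 0.5000) = 0.5752.
HTMT = 0.2500 / 0.5752 = 0.435.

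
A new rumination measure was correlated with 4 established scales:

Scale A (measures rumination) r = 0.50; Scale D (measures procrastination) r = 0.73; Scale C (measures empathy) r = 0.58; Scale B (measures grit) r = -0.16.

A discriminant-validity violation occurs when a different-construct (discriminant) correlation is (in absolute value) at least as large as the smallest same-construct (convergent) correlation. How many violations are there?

Convergent (same construct = rumination): Scale A.
Smallest convergent = 0.50. Discriminant |r|: 0.73, 0.58, 0.16; count ≥ 0.50 → 2.

2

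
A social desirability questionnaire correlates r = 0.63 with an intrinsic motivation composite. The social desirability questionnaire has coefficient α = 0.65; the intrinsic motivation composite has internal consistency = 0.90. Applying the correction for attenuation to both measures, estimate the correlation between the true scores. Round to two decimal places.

r_true = r_obs / √(r_xx · r_yy) = 0.63 / √(0.65 × 0.90) = 0.63 / √0.5850 = 0.63 / 0.7649 ≈ 0.82.

0.82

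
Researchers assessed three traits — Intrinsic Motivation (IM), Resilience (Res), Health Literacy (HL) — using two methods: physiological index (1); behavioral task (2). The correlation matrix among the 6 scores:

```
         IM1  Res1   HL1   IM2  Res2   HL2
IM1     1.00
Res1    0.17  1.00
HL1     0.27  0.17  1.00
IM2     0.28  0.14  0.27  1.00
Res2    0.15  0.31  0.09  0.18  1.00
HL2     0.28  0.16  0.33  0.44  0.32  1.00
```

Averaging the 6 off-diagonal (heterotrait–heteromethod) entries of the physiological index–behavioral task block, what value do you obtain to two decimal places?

0.18

HTHM values (method 1 × method 2): 0.15, 0.28, 0.14, 0.16, 0.27, 0.09; mean = 1.09/6 = 0.18.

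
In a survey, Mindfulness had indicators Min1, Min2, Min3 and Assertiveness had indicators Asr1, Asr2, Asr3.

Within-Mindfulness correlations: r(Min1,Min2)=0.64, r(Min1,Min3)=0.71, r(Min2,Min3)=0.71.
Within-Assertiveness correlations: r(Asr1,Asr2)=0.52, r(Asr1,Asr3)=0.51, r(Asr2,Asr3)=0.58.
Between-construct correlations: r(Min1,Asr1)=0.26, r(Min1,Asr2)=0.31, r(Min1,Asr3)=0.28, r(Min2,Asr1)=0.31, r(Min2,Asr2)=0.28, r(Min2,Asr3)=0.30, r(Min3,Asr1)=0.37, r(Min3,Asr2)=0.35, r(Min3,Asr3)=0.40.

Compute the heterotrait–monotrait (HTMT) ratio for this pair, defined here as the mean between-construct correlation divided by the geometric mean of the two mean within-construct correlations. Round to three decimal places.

0.523

Mean heterotrait r = 2.86/9 = 0.3178.
Mean within-Min = 2.06/3 = 0.6867; mean within-Asr = 1.61/3 = 0.5367.
Geometric mean = √(0.6867 × 0.5367) = 0.6071.
HTMT = 0.3178 / 0.6071 = 0.523.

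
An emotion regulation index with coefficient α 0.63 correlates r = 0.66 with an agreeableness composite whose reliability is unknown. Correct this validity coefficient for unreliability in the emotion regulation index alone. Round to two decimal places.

Single correction: r_c = r_obs / √r_xx = 0.66 / √0.63 = 0.66 / 0.7937 ≈ 0.83.

0.83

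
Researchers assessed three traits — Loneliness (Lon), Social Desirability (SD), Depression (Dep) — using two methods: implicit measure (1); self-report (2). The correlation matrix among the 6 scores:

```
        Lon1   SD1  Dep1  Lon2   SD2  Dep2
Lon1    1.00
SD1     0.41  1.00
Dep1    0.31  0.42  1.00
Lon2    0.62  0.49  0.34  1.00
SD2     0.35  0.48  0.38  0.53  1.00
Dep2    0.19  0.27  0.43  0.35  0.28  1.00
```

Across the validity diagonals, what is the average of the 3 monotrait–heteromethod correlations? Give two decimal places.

0.51

Convergent values: 0.62, 0.48, 0.43; mean = 1.53/3 = 0.51.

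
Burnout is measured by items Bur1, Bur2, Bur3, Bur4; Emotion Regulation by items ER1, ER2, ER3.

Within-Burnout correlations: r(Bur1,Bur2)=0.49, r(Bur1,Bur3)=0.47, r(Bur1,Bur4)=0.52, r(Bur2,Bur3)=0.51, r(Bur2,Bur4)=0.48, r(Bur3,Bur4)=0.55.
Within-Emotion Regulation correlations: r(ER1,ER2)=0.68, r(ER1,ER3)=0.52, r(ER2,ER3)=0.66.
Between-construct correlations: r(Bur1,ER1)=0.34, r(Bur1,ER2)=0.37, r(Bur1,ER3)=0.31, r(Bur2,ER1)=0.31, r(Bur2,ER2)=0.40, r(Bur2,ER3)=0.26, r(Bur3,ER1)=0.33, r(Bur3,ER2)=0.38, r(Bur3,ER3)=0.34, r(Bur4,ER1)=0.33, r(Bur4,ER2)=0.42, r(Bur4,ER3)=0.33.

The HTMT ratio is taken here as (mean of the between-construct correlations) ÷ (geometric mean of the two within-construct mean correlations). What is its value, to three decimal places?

Mean heterotrait r = 4.12/12 = 0.3433.
Mean within-Bur = 3.02/6 = 0.5033; mean within-ER = 1.86/3 = 0.6200.
Geometric mean = √(0.5033 × 0.6200) = 0.5586.
HTMT = 0.3433 / 0.5586 = 0.615.

0.615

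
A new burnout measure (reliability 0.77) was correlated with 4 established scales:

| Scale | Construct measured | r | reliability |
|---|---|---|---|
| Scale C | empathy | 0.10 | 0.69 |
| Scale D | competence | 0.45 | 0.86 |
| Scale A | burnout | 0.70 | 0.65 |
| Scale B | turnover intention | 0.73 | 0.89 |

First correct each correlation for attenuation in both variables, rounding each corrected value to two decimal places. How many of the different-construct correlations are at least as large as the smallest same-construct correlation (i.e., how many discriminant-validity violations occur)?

Disattenuated r (r / √(r_scale · r_new)):
  Scale C (disc): 0.10 / √(0.69·0.77) = 0.14
  Scale D (disc): 0.45 / √(0.86·0.77) = 0.55
  Scale A (conv): 0.70 / √(0.65·0.77) = 0.99
  Scale B (disc): 0.73 / √(0.89·0.77) = 0.88
Smallest convergent = 0.99. Discriminant values: 0.14, 0.55, 0.88; count ≥ 0.99 → 0.

0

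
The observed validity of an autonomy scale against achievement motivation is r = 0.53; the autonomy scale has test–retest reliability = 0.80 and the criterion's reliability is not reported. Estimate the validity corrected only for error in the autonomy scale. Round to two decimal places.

Single correction: r_c = r_obs / √r_xx = 0.53 / √0.80 = 0.53 / 0.8944 ≈ 0.59.

0.59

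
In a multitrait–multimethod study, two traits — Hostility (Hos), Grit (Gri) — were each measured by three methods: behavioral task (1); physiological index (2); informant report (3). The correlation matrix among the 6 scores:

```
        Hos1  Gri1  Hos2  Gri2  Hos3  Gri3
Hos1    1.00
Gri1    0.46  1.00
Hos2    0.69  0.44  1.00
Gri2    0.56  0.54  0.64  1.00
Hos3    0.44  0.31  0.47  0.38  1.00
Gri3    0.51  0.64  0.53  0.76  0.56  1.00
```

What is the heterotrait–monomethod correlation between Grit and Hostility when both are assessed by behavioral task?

Different traits, same method: r(Gri1, Hos1) = 0.46.

0.46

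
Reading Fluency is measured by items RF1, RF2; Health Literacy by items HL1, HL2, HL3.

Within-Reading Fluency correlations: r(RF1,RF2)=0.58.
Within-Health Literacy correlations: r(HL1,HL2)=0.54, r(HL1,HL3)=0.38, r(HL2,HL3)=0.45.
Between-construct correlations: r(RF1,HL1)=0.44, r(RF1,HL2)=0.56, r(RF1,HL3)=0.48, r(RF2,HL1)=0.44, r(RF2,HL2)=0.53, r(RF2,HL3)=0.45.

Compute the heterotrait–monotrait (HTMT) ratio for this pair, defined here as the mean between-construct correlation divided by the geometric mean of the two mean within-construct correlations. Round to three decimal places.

0.939

Between-construct mean = 2.90/6 = 0.4833.
Mean within-RF = 0.58/1 = 0.5800; mean within-HL = 1.37/3 = 0.4567.
Geometric mean = √(0.5800 × 0.4567) = 0.5147.
HTMT = 0.4833 / 0.5147 = 0.939.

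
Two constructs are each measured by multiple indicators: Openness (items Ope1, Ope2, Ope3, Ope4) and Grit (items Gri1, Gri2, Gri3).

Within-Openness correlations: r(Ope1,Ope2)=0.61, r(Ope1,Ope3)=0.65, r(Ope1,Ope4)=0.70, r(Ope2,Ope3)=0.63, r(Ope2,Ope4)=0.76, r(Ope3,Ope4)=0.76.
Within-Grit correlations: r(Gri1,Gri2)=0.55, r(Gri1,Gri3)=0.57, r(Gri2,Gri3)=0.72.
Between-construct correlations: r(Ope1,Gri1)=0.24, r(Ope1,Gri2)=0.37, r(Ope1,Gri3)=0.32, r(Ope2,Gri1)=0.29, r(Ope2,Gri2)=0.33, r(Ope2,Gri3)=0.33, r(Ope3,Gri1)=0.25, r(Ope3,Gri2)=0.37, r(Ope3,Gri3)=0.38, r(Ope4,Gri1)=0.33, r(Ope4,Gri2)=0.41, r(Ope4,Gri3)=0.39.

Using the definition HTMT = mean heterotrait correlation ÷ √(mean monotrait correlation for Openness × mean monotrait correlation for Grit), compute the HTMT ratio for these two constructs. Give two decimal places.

Mean heterotrait r = 4.01/12 = 0.3342.
Mean within-Ope = 4.11/6 = 0.6850; mean within-Gri = 1.84/3 = 0.6133.
Geometric mean = √(0.6850 × 0.6133) = 0.6482.
HTMT = 0.3342 / 0.6482 = 0.52.

0.52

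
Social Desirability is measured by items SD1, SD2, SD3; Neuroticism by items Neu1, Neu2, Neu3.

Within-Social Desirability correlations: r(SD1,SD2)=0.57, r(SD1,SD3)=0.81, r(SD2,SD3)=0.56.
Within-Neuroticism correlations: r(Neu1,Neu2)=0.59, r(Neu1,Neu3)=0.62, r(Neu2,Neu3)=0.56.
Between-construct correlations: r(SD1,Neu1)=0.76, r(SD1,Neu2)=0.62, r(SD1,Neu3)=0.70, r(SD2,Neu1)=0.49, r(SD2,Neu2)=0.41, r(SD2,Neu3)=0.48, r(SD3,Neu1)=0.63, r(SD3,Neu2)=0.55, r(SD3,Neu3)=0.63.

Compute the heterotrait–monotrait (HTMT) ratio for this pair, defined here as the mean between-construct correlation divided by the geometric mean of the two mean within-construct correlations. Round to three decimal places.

Mean between = 5.27/9 = 0.5856.
Mean within-SD = 1.94/3 = 0.6467; mean within-Neu = 1.77/3 = 0.5900.
Geometric mean = √(0.6467 × 0.5900) = 0.6177.
HTMT = 0.5856 / 0.6177 = 0.948.

0.948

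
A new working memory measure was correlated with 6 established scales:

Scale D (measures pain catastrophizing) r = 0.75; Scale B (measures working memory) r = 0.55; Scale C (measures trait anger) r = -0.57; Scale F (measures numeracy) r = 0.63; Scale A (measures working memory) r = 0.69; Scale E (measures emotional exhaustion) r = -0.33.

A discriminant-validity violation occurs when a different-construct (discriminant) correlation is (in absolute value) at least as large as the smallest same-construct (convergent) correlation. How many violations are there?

3

Convergent (same construct = working memory): Scale B, Scale A.
Smallest convergent = 0.55. Discriminant |r|: 0.75, 0.57, 0.63, 0.33; count ≥ 0.55 → 3.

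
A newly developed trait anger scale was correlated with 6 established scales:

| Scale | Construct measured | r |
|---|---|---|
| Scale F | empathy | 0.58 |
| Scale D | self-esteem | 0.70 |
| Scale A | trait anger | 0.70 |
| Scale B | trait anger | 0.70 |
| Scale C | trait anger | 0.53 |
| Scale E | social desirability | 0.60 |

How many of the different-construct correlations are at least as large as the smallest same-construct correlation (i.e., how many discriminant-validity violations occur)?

Convergent (same construct = trait anger): Scale A, Scale B, Scale C.
Smallest convergent = 0.53. Discriminant values: 0.58, 0.70, 0.60; count ≥ 0.53 → 3.

3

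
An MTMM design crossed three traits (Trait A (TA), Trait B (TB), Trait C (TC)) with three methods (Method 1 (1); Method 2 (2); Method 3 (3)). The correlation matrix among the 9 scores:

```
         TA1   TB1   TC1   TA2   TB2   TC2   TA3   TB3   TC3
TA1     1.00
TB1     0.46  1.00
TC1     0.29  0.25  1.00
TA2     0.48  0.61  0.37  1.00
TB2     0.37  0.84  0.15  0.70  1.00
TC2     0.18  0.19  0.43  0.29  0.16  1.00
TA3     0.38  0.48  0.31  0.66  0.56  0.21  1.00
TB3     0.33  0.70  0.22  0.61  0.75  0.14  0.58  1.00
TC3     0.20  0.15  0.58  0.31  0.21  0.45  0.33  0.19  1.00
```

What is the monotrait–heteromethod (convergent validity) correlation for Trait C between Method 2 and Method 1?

0.43

Same trait (TC), different methods: r(TC2, TC1) = 0.43.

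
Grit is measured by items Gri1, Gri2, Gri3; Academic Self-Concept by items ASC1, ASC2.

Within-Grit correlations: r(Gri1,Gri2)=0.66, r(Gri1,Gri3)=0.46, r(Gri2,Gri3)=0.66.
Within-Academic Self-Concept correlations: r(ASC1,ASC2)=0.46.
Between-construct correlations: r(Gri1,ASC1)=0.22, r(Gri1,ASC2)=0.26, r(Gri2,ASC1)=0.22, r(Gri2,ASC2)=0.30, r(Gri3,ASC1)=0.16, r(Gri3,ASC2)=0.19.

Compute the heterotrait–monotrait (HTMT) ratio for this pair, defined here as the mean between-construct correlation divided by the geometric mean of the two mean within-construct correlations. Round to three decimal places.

Mean heterotrait r = 1.35/6 = 0.2250.
Mean within-Gri = 1.78/3 = 0.5933; mean within-ASC = 0.46/1 = 0.4600.
Geometric mean = √(0.5933 × 0.4600) = 0.5224.
HTMT = 0.2250 / 0.5224 = 0.431.

0.431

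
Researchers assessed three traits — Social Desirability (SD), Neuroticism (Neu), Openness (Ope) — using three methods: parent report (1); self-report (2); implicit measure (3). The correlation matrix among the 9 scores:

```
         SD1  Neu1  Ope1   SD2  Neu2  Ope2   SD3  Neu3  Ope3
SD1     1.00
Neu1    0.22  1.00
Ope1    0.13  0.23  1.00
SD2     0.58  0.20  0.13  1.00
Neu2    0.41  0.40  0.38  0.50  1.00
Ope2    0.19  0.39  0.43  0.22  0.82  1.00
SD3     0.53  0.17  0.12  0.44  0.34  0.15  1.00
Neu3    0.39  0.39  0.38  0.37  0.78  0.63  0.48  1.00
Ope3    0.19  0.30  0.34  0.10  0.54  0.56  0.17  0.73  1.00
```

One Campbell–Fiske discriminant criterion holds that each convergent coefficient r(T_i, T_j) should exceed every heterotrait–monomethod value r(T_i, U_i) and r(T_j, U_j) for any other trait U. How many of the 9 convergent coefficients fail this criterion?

7

Checking each validity diagonal entry against its comparison values:
SD (methods 1·2): 0.58 vs {0.22, 0.50, 0.13, 0.22} → pass.
SD (methods 1·3): 0.53 vs {0.22, 0.48, 0.13, 0.17} → pass.
SD (methods 2·3): 0.44 vs {0.50, 0.48, 0.22, 0.17} → fail.
Neu (methods 1·2): 0.40 vs {0.22, 0.50, 0.23, 0.82} → fail.
Neu (methods 1·3): 0.39 vs {0.22, 0.48, 0.23, 0.73} → fail.
Neu (methods 2·3): 0.78 vs {0.50, 0.48, 0.82, 0.73} → fail.
Ope (methods 1·2): 0.43 vs {0.13, 0.22, 0.23, 0.82} → fail.
Ope (methods 1·3): 0.34 vs {0.13, 0.17, 0.23, 0.73} → fail.
Ope (methods 2·3): 0.56 vs {0.22, 0.17, 0.82, 0.73} → fail.
7 of 9 fail.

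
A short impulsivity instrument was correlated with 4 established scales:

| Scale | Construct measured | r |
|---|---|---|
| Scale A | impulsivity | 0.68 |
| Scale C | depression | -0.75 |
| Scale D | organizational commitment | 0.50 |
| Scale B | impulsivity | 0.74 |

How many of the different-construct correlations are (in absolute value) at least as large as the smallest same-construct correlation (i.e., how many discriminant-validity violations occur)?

1

Convergent (same construct = impulsivity): Scale A, Scale B.
Smallest convergent = 0.68. Discriminant |r|: 0.75, 0.50; count ≥ 0.68 → 1.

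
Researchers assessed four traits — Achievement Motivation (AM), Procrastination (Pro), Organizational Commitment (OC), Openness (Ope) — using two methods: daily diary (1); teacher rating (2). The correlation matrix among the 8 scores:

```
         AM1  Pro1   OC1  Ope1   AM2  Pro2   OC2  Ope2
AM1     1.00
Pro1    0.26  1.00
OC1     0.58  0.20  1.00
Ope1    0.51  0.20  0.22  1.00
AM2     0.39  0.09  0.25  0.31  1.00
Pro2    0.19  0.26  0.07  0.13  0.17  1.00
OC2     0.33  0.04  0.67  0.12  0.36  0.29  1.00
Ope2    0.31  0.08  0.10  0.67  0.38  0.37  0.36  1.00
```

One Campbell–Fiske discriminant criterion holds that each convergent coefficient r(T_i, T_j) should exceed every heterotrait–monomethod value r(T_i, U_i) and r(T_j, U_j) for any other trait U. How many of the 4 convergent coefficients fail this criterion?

Convergent coefficients and their comparison sets:
AM (methods 1·2): 0.39 vs {0.26, 0.17, 0.58, 0.36, 0.51, 0.38} → fail.
Pro (methods 1·2): 0.26 vs {0.26, 0.17, 0.20, 0.29, 0.20, 0.37} → fail.
OC (methods 1·2): 0.67 vs {0.58, 0.36, 0.20, 0.29, 0.22, 0.36} → pass.
Ope (methods 1·2): 0.67 vs {0.51, 0.38, 0.20, 0.37, 0.22, 0.36} → pass.
2 of 4 fail.

2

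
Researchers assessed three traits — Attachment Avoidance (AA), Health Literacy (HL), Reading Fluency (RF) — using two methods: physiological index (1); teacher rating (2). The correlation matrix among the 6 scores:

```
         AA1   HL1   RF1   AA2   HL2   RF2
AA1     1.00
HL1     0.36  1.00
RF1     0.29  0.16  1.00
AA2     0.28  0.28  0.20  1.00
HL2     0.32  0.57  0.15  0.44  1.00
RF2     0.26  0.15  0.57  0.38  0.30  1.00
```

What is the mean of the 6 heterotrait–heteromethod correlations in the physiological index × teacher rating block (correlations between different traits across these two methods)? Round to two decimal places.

0.23

HTHM values (method 1 × method 2): 0.32, 0.26, 0.28, 0.15, 0.20, 0.15; mean = 1.36/6 = 0.23.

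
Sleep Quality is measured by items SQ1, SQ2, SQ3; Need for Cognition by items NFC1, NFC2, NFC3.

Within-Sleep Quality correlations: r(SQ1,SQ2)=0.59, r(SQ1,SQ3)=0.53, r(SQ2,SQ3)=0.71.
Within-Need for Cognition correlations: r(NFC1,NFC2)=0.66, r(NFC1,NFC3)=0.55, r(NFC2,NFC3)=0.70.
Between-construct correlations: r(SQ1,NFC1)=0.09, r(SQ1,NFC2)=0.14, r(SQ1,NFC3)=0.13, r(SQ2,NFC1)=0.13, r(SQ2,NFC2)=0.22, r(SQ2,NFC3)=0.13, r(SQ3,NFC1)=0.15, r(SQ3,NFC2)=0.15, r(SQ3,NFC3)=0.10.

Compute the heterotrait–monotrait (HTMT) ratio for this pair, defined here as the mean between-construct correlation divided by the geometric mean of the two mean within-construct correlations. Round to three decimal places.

0.221

Mean between = 1.24/9 = 0.1378.
Mean within-SQ = 1.83/3 = 0.6100; mean within-NFC = 1.91/3 = 0.6367.
Geometric mean = √(0.6100 × 0.6367) = 0.6232.
HTMT = 0.1378 / 0.6232 = 0.221.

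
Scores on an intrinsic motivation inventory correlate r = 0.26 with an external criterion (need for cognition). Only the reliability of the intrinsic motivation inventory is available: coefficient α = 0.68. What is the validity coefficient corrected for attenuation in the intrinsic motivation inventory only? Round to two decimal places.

Single correction: r_c = r_obs / √r_xx = 0.26 / √0.68 = 0.26 / 0.8246 ≈ 0.32.

0.32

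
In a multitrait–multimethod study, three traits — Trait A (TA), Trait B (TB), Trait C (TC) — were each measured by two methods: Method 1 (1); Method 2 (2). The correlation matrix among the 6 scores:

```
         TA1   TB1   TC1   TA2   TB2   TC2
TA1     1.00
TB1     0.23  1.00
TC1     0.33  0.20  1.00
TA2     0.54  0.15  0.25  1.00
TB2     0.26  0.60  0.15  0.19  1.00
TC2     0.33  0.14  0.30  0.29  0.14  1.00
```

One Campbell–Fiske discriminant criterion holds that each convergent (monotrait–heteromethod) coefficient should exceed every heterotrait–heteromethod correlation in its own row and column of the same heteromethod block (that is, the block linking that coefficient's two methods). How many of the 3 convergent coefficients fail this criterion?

Checking each validity diagonal entry against its comparison values:
TA (methods 1·2): 0.54 vs {0.26, 0.15, 0.33, 0.25} → pass.
TB (methods 1·2): 0.60 vs {0.15, 0.26, 0.14, 0.15} → pass.
TC (methods 1·2): 0.30 vs {0.25, 0.33, 0.15, 0.14} → fail.
1 of 3 fail.

1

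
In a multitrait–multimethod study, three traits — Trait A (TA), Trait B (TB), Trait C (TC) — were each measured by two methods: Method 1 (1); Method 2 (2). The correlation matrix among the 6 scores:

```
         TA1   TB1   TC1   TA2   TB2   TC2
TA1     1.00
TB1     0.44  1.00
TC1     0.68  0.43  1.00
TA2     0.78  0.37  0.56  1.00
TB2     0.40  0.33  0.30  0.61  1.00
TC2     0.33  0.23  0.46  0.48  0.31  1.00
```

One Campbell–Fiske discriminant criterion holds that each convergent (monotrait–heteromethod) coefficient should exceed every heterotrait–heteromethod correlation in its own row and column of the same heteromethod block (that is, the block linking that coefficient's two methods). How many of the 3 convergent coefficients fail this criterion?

Each convergent coefficient versus the relevant comparison correlations:
TA (methods 1·2): 0.78 vs {0.40, 0.37, 0.33, 0.56} → pass.
TB (methods 1·2): 0.33 vs {0.37, 0.40, 0.23, 0.30} → fail.
TC (methods 1·2): 0.46 vs {0.56, 0.33, 0.30, 0.23} → fail.
2 of 3 fail.

2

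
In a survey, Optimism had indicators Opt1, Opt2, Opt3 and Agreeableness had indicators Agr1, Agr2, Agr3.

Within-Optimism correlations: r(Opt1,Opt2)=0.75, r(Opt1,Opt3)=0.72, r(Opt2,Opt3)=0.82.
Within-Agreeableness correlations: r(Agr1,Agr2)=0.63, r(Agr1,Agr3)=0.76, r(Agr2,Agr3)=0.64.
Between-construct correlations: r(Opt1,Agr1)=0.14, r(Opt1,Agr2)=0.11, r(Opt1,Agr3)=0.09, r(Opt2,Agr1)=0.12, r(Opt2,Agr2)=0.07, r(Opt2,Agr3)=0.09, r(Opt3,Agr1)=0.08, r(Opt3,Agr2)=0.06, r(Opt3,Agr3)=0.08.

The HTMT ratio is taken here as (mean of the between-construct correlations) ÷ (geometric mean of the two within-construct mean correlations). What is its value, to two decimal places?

0.13

Mean between = 0.84/9 = 0.0933.
Mean within-Opt = 2.29/3 = 0.7633; mean within-Agr = 2.03/3 = 0.6767.
Geometric mean = √(0.7633 × 0.6767) = 0.7187.
HTMT = 0.0933 / 0.7187 = 0.13.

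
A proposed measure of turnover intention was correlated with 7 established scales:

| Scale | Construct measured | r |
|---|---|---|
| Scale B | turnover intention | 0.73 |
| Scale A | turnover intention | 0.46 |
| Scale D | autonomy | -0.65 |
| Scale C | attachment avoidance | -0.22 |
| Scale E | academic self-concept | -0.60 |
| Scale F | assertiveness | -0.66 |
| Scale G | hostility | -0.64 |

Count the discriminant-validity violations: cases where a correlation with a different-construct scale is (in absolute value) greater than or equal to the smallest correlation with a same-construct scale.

Convergent (same construct = turnover intention): Scale B, Scale A.
Smallest convergent = 0.46. Discriminant |r|: 0.65, 0.22, 0.60, 0.66, 0.64; count ≥ 0.46 → 4.

4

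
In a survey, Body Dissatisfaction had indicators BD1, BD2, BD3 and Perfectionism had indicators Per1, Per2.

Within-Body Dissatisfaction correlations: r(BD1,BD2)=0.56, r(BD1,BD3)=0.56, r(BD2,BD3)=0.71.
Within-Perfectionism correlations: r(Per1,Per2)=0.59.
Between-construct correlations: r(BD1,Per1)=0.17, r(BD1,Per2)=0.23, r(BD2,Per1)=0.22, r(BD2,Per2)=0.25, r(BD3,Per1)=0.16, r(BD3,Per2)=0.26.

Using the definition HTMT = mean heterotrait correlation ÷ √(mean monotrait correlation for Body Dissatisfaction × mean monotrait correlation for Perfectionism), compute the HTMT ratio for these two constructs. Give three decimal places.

0.358

Mean heterotrait r = 1.29/6 = 0.2150.
Mean within-BD = 1.83/3 = 0.6100; mean within-Per = 0.59/1 = 0.5900.
Geometric mean = √(0.6100 × 0.5900) = 0.5999.
HTMT = 0.2150 / 0.5999 = 0.358.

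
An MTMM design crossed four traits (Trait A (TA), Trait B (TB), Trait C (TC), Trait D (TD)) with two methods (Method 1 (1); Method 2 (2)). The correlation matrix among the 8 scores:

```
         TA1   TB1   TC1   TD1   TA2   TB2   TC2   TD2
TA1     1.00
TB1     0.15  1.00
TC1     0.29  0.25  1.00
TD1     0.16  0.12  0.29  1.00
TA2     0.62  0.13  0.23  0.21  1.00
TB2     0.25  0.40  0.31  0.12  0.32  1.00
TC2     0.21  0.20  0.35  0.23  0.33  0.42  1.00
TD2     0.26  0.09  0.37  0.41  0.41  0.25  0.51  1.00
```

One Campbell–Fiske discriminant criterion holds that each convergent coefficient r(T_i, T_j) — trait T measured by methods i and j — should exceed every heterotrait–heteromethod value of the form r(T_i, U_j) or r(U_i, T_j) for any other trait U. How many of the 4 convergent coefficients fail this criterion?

Checking each validity diagonal entry against its comparison values:
TA (methods 1·2): 0.62 vs {0.25, 0.13, 0.21, 0.23, 0.26, 0.21} → pass.
TB (methods 1·2): 0.40 vs {0.13, 0.25, 0.20, 0.31, 0.09, 0.12} → pass.
TC (methods 1·2): 0.35 vs {0.23, 0.21, 0.31, 0.20, 0.37, 0.23} → fail.
TD (methods 1·2): 0.41 vs {0.21, 0.26, 0.12, 0.09, 0.23, 0.37} → pass.
1 of 4 fail.

1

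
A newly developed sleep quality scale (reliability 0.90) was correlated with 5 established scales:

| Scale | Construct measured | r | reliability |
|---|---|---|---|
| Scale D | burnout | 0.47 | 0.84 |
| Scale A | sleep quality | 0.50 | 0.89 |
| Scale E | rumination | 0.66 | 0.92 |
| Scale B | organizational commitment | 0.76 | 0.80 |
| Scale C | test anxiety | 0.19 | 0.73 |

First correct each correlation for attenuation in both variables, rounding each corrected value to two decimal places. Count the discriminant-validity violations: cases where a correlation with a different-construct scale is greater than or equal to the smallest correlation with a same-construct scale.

Disattenuated r (r / √(r_scale · r_new)):
  Scale D (disc): 0.47 / √(0.84·0.90) = 0.54
  Scale A (conv): 0.50 / √(0.89·0.90) = 0.56
  Scale E (disc): 0.66 / √(0.92·0.90) = 0.73
  Scale B (disc): 0.76 / √(0.80·0.90) = 0.90
  Scale C (disc): 0.19 / √(0.73·0.90) = 0.23
Smallest convergent = 0.56. Discriminant values: 0.54, 0.73, 0.90, 0.23; count ≥ 0.56 → 2.

2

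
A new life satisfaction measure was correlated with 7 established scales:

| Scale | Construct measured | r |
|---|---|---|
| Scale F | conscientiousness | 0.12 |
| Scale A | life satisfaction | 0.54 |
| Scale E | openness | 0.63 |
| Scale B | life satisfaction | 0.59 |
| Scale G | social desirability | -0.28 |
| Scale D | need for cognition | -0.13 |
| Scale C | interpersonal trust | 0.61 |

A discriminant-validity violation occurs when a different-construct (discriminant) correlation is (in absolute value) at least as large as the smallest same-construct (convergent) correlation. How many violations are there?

Convergent (same construct = life satisfaction): Scale A, Scale B.
Smallest convergent = 0.54. Discriminant |r|: 0.12, 0.63, 0.28, 0.13, 0.61; count ≥ 0.54 → 2.

2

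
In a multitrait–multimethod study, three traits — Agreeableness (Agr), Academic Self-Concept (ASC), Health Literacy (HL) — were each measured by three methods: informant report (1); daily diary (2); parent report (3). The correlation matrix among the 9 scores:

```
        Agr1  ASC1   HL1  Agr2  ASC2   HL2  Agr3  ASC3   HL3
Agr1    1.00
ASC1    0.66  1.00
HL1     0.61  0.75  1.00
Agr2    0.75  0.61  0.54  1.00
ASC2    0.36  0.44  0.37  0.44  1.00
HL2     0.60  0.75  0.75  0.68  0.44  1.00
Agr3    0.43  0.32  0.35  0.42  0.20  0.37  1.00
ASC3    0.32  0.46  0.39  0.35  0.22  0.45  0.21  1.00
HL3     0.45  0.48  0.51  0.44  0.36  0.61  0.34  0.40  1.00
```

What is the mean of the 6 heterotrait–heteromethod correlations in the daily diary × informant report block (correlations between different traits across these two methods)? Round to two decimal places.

HTHM values (method 2 × method 1): 0.61, 0.54, 0.36, 0.37, 0.60, 0.75; mean = 3.23/6 = 0.54.

0.54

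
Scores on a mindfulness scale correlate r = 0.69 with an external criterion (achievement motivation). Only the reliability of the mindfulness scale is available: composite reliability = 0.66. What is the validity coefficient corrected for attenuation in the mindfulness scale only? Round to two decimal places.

Single correction: r_c = r_obs / √r_xx = 0.69 / √0.66 = 0.69 / 0.8124 ≈ 0.85.

0.85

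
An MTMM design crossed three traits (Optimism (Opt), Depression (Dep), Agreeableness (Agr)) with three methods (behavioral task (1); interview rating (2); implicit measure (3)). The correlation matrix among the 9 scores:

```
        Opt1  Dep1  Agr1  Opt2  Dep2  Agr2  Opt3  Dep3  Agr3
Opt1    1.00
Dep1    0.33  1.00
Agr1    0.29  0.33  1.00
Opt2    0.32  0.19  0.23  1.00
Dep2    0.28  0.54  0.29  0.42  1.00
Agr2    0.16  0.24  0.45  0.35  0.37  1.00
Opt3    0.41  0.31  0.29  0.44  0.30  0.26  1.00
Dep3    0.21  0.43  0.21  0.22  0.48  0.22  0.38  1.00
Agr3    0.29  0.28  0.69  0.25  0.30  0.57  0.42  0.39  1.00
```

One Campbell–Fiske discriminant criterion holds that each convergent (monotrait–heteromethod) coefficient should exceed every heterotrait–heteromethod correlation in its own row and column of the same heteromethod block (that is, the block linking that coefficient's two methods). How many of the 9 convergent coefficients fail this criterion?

Convergent coefficients and their comparison sets:
Opt (methods 1·2): 0.32 vs {0.28, 0.19, 0.16, 0.23} → pass.
Opt (methods 1·3): 0.41 vs {0.21, 0.31, 0.29, 0.29} → pass.
Opt (methods 2·3): 0.44 vs {0.22, 0.30, 0.25, 0.26} → pass.
Dep (methods 1·2): 0.54 vs {0.19, 0.28, 0.24, 0.29} → pass.
Dep (methods 1·3): 0.43 vs {0.31, 0.21, 0.28, 0.21} → pass.
Dep (methods 2·3): 0.48 vs {0.30, 0.22, 0.30, 0.22} → pass.
Agr (methods 1·2): 0.45 vs {0.23, 0.16, 0.29, 0.24} → pass.
Agr (methods 1·3): 0.69 vs {0.29, 0.29, 0.21, 0.28} → pass.
Agr (methods 2·3): 0.57 vs {0.26, 0.25, 0.22, 0.30} → pass.
0 of 9 fail.

0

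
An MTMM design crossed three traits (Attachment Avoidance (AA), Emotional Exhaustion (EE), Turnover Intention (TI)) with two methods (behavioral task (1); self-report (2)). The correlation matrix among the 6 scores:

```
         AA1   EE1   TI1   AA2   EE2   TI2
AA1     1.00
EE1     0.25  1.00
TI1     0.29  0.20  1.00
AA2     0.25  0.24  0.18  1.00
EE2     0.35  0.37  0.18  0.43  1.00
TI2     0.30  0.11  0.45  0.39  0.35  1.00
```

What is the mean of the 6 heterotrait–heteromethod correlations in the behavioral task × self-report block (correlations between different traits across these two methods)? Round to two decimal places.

HTHM values (method 1 × method 2): 0.35, 0.30, 0.24, 0.11, 0.18, 0.18; mean = 1.36/6 = 0.23.

0.23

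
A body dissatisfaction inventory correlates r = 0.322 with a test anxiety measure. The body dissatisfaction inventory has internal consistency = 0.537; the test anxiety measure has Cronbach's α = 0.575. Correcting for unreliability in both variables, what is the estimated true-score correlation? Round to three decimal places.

r_true = r_obs / √(r_xx · r_yy) = 0.322 / √(0.537 × 0.575) = 0.322 / √0.308775 = 0.322 / 0.5557 ≈ 0.579.

0.579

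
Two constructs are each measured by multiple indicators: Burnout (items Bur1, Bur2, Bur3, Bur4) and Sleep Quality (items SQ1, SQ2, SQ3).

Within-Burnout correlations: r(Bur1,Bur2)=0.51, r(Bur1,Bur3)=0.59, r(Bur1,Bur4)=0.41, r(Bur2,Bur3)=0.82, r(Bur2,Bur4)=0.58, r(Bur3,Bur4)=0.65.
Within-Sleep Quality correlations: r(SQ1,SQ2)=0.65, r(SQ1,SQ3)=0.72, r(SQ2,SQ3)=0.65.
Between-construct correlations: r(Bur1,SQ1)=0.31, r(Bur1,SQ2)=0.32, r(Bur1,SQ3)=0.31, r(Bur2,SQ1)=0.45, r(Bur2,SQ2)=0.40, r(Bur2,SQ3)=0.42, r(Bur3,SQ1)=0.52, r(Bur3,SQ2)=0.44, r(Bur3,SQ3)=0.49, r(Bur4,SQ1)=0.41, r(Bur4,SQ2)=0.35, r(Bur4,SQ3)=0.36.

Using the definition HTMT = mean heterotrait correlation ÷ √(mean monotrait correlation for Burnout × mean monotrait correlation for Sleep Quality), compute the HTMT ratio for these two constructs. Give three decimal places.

Mean heterotrait r = 4.78/12 = 0.3983.
Mean within-Bur = 3.56/6 = 0.5933; mean within-SQ = 2.02/3 = 0.6733.
Geometric mean = √(0.5933 × 0.6733) = 0.6320.
HTMT = 0.3983 / 0.6320 = 0.630.

0.630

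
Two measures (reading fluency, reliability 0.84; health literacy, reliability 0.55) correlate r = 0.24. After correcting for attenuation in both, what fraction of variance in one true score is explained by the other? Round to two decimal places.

Disattenuated r = 0.24 / √(0.84 × 0.55) = 0.24 / 0.6797 = 0.3531.
Shared true-score variance = 0.3531² = 0.1247 ≈ 0.12.

0.12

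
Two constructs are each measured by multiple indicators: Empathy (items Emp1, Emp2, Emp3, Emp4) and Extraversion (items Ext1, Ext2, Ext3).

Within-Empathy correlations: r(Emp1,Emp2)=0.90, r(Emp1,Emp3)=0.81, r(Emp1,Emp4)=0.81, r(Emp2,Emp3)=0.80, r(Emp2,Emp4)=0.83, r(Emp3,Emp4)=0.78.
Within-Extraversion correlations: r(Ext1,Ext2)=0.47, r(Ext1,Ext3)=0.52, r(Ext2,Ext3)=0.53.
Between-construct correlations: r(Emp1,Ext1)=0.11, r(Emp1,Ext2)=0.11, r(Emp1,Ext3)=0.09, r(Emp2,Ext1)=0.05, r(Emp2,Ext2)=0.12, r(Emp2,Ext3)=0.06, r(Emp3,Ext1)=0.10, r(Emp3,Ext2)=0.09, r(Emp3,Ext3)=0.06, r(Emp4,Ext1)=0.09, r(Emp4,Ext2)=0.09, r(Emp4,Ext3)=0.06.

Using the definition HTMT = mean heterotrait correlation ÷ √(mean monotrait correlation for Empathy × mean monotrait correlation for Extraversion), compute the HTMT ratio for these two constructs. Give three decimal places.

Mean between = 1.03/12 = 0.0858.
Mean within-Emp = 4.93/6 = 0.8217; mean within-Ext = 1.52/3 = 0.5067.
Geometric mean = √(0.8217 × 0.5067) = 0.6453.
HTMT = 0.0858 / 0.6453 = 0.133.

0.133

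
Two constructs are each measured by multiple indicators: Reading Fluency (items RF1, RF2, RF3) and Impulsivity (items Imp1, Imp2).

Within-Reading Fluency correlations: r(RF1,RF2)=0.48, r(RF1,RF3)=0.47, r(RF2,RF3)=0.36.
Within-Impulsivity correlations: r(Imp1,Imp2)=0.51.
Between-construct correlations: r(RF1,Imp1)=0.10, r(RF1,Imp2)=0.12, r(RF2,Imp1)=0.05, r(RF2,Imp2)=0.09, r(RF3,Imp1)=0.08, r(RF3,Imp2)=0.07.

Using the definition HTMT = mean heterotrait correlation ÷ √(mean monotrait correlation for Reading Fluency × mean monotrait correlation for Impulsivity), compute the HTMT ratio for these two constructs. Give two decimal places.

0.18

Mean between = 0.51/6 = 0.0850.
Mean within-RF = 1.31/3 = 0.4367; mean within-Imp = 0.51/1 = 0.5100.
Geometric mean = √(0.4367 × 0.5100) = 0.4719.
HTMT = 0.0850 / 0.4719 = 0.18.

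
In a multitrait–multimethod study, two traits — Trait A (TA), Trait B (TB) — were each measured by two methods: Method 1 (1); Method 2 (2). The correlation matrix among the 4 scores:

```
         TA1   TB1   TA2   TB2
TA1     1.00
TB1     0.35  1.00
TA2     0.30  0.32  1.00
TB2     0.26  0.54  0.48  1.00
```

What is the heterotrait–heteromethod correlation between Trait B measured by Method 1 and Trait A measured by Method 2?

0.32

Different traits and methods: r(TB1, TA2) = 0.32.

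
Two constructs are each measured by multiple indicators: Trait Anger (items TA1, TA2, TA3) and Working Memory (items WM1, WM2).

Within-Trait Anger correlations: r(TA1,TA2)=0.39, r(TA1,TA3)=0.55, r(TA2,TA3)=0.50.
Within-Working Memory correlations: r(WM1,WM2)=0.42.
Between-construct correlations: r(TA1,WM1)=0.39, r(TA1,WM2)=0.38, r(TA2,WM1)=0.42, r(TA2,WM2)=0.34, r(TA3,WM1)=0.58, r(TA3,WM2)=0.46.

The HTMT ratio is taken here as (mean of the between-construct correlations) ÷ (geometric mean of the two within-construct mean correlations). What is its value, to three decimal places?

Between-construct mean = 2.57/6 = 0.4283.
Mean within-TA = 1.44/3 = 0.4800; mean within-WM = 0.42/1 = 0.4200.
Geometric mean = √(0.4800 × 0.4200) = 0.4490.
HTMT = 0.4283 / 0.4490 = 0.954.

0.954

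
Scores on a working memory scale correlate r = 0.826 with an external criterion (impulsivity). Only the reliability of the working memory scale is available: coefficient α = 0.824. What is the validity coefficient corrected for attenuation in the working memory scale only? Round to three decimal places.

0.910

Single correction: r_c = r_obs / √r_xx = 0.826 / √0.824 = 0.826 / 0.9077 ≈ 0.910.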